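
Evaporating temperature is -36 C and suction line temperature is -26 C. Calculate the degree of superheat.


Superheat = T_suction - T_evap
Superheat = -26 - (-36)
Superheat = 10 K

10


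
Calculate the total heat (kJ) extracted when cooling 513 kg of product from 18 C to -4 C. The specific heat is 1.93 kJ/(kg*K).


dT = 18 - (-4) = 22 K
Q = m * cp * dT = 513 * 1.93 * 22
Q = 21782 kJ

21782


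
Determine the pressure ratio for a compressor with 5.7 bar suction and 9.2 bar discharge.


PR = P_high / P_low
PR = 9.2 / 5.7
PR = 1.614

1.614


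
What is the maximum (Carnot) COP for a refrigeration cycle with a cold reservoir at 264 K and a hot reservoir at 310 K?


dT = 310 - 264 = 46 K
COP_carnot = T_cold / dT = 264 / 46
COP_carnot = 5.739

5.739


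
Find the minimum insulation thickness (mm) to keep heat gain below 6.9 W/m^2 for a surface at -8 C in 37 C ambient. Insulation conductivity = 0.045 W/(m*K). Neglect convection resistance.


dT = 37 - (-8) = 45 K
thickness = k * dT / q_max * 1000
thickness = 0.045 * 45 / 6.9 * 1000
thickness = 293.5 mm

293.5


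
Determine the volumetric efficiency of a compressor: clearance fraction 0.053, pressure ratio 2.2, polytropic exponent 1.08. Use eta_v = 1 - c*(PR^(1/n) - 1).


PR^(1/n) = 2.2^(1/1.08) = 2.07519082
eta_v = 1 - 0.053 * (2.07519082 - 1)
eta_v = 0.943

0.943


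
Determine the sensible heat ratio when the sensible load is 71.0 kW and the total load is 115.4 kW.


SHR = Q_sensible / Q_total
SHR = 71.0 / 115.4
SHR = 0.615

0.615


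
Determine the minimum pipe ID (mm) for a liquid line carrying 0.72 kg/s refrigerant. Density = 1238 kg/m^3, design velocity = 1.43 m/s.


A = m_dot / (rho * v) = 0.72 / (1238 * 1.43) = 0.0004067015376 m^2
d = sqrt(4*A/pi) * 1000
d = 22.8 mm

22.8


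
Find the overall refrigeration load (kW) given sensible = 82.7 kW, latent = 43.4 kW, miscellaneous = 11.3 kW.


Q_total = Q_s + Q_l + Q_misc
Q_total = 82.7 + 43.4 + 11.3
Q_total = 137.4 kW

137.4


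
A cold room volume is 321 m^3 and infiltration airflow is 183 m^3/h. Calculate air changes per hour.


ACH = flow / volume
ACH = 183 / 321
ACH = 0.57

0.57


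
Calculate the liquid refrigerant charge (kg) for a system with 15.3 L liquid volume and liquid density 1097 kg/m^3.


Charge = V * rho / 1000
Charge = 15.3 * 1097 / 1000
Charge = 16.78 kg

16.78


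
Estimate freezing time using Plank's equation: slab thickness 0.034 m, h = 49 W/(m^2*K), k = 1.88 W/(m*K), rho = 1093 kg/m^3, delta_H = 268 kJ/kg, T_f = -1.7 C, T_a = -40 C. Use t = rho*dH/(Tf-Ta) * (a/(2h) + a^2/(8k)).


dT = -1.7 - (-40) = 38.3 K
term1 = a/(2h) = 0.034/(2*49) = 0.0003469387755
term2 = a^2/(8k) = 0.034^2/(8*1.88) = 0.00007686170213
t = rho*dH*1000/dT * (term1 + term2)
t = 1093*268*1000/38.3 * (0.0003469387755 + 0.00007686170213)
t = 3241 s

3241


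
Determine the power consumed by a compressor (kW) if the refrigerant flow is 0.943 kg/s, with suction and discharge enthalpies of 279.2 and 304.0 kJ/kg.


dh = 304.0 - 279.2 = 24.8 kJ/kg
W = m_dot * dh = 0.943 * 24.8 = 23.39 kW

23.39


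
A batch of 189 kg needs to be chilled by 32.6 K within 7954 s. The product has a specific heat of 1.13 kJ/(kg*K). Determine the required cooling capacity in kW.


Q = m * cp * dT / t
Q = 189 * 1.13 * 32.6 / 7954
Q = 0.875 kW

0.875


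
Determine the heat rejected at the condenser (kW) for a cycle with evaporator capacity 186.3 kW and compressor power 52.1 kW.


Q_cond = Q_evap + W
Q_cond = 186.3 + 52.1
Q_cond = 238.4 kW

238.4


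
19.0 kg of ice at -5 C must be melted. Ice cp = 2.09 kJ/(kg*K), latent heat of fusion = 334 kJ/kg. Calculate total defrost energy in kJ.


Sensible heat = cp * dT = 2.09 * 5 = 10.45 kJ/kg
Total per kg = 10.45 + 334 = 344.45 kJ/kg
Q = m * total = 19.0 * 344.45
Q = 6544.6 kJ

6544.6


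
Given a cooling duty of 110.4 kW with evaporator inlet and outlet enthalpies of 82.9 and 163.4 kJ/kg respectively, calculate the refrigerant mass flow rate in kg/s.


dh = 163.4 - 82.9 = 80.5 kJ/kg
m_dot = Q / dh = 110.4 / 80.5 = 1.3714 kg/s

1.3714


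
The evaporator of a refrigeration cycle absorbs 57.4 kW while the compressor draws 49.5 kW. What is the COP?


COP = Q_evap / W
COP = 57.4 / 49.5
COP = 1.16

1.16


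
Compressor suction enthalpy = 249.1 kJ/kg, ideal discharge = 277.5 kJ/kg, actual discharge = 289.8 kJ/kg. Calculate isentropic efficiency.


dh_ideal = 277.5 - 249.1 = 28.4 kJ/kg
dh_actual = 289.8 - 249.1 = 40.7 kJ/kg
eta_s = dh_ideal / dh_actual = 28.4 / 40.7
eta_s = 0.6978

0.6978


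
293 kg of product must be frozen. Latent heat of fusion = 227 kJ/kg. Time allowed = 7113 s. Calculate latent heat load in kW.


Q_lat = m * h_fg / t
Q_lat = 293 * 227 / 7113
Q_lat = 9.35 kW

9.35


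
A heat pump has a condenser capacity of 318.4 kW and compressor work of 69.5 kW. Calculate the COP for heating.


COP_hp = Q_cond / W
COP_hp = 318.4 / 69.5
COP_hp = 4.581

4.581


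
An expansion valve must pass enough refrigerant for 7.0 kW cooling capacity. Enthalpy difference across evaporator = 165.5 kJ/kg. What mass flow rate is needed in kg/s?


m_dot = Q / dh
m_dot = 7.0 / 165.5
m_dot = 0.0423 kg/s

0.0423


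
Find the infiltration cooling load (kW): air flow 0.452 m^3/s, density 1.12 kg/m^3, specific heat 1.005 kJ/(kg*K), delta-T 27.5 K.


Q = V_dot * rho * cp * dT
Q = 0.452 * 1.12 * 1.005 * 27.5
Q = 13.991 kW

13.991


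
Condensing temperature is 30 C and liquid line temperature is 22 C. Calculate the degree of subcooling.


Subcooling = T_cond - T_liquid
Subcooling = 30 - 22
Subcooling = 8 K

8


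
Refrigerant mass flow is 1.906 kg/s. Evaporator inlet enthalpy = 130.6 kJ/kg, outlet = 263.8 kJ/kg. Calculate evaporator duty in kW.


dh = 263.8 - 130.6 = 133.2 kJ/kg
Q_evap = m_dot * dh = 1.906 * 133.2
Q_evap = 253.88 kW

253.88


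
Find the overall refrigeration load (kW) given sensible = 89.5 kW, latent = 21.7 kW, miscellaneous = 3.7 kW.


Q_total = Q_s + Q_l + Q_misc
Q_total = 89.5 + 21.7 + 3.7
Q_total = 114.9 kW

114.9


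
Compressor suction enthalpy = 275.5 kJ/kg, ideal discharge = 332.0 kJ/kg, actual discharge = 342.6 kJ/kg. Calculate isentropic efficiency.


dh_ideal = 332.0 - 275.5 = 56.5 kJ/kg
dh_actual = 342.6 - 275.5 = 67.1 kJ/kg
eta_s = dh_ideal / dh_actual = 56.5 / 67.1
eta_s = 0.842

0.842


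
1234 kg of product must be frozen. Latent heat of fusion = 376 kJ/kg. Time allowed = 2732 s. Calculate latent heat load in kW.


Q_lat = m * h_fg / t
Q_lat = 1234 * 376 / 2732
Q_lat = 169.83 kW

169.83


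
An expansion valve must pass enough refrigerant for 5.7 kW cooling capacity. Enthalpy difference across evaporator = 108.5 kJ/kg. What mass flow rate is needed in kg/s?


m_dot = Q / dh
m_dot = 5.7 / 108.5
m_dot = 0.0525 kg/s

0.0525


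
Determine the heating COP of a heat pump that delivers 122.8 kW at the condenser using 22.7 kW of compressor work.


COP_hp = Q_cond / W
COP_hp = 122.8 / 22.7
COP_hp = 5.41

5.41


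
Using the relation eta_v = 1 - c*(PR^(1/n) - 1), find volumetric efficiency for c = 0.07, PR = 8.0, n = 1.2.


PR^(1/n) = 8.0^(1/1.2) = 5.65685425
eta_v = 1 - 0.07 * (5.65685425 - 1)
eta_v = 0.674

0.674


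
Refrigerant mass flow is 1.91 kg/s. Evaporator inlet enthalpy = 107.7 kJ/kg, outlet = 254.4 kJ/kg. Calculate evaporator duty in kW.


dh = 254.4 - 107.7 = 146.7 kJ/kg
Q_evap = m_dot * dh = 1.91 * 146.7
Q_evap = 280.2 kW

280.2


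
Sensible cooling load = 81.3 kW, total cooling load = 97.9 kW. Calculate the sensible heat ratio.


SHR = Q_sensible / Q_total
SHR = 81.3 / 97.9
SHR = 0.83

0.83


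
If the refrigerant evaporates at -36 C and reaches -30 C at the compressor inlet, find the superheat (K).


Superheat = T_suction - T_evap
Superheat = -30 - (-36)
Superheat = 6 K

6


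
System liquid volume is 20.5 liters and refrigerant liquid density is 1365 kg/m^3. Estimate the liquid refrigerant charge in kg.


Charge = V * rho / 1000
Charge = 20.5 * 1365 / 1000
Charge = 27.98 kg

27.98


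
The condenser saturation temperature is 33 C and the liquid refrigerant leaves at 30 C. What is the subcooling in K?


Subcooling = T_cond - T_liquid
Subcooling = 33 - 30
Subcooling = 3 K

3


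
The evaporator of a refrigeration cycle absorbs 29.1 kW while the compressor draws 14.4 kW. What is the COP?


COP = Q_evap / W
COP = 29.1 / 14.4
COP = 2.021

2.021


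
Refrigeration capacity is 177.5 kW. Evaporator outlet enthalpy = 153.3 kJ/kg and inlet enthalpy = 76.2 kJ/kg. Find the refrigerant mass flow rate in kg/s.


dh = 153.3 - 76.2 = 77.1 kJ/kg
m_dot = Q / dh = 177.5 / 77.1 = 2.3022 kg/s

2.3022


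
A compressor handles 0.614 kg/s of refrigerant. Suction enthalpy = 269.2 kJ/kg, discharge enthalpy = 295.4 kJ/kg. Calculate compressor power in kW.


dh = 295.4 - 269.2 = 26.2 kJ/kg
W = m_dot * dh = 0.614 * 26.2 = 16.09 kW

16.09


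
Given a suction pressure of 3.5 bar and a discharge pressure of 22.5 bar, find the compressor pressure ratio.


PR = P_high / P_low
PR = 22.5 / 3.5
PR = 6.429

6.429


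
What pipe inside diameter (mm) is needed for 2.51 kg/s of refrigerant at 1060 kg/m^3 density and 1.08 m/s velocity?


A = m_dot / (rho * v) = 2.51 / (1060 * 1.08) = 0.002192522711 m^2
d = sqrt(4*A/pi) * 1000
d = 52.8 mm

52.8


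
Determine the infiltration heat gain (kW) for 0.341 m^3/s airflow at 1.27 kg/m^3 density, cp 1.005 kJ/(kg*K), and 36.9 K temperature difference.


Q = V_dot * rho * cp * dT
Q = 0.341 * 1.27 * 1.005 * 36.9
Q = 16.06 kW

16.06


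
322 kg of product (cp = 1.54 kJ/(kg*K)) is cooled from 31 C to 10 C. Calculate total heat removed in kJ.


dT = 31 - (10) = 21 K
Q = m * cp * dT = 322 * 1.54 * 21
Q = 10413 kJ

10413


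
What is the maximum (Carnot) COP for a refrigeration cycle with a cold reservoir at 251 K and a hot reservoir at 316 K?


dT = 316 - 251 = 65 K
COP_carnot = T_cold / dT = 251 / 65
COP_carnot = 3.862

3.862


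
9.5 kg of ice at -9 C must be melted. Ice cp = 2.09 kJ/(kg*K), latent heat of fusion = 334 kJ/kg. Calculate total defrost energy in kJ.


Sensible heat = cp * dT = 2.09 * 9 = 18.81 kJ/kg
Total per kg = 18.81 + 334 = 352.81 kJ/kg
Q = m * total = 9.5 * 352.81
Q = 3351.7 kJ

3351.7


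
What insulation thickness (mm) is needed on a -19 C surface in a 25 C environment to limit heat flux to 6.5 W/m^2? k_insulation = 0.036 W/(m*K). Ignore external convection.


dT = 25 - (-19) = 44 K
thickness = k * dT / q_max * 1000
thickness = 0.036 * 44 / 6.5 * 1000
thickness = 243.7 mm

243.7


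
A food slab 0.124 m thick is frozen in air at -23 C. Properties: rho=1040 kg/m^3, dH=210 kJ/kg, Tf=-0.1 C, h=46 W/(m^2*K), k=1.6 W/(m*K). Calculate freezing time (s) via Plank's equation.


dT = -0.1 - (-23) = 22.9 K
term1 = a/(2h) = 0.124/(2*46) = 0.001347826087
term2 = a^2/(8k) = 0.124^2/(8*1.6) = 0.00120125
t = rho*dH*1000/dT * (term1 + term2)
t = 1040*210*1000/22.9 * (0.001347826087 + 0.00120125)
t = 24311 s

24311


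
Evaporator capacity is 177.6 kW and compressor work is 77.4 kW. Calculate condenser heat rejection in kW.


Q_cond = Q_evap + W
Q_cond = 177.6 + 77.4
Q_cond = 255.0 kW

255.0


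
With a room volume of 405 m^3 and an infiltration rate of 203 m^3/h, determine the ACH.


ACH = flow / volume
ACH = 203 / 405
ACH = 0.501

0.501


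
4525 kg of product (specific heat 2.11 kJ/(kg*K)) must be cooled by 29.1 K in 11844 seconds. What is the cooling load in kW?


Q = m * cp * dT / t
Q = 4525 * 2.11 * 29.1 / 11844
Q = 23.458 kW

23.458


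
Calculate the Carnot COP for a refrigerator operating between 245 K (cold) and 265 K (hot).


dT = 265 - 245 = 20 K
COP_carnot = T_cold / dT = 245 / 20
COP_carnot = 12.25

12.25


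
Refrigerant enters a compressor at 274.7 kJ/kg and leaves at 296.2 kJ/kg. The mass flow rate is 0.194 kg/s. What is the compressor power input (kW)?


dh = 296.2 - 274.7 = 21.5 kJ/kg
W = m_dot * dh = 0.194 * 21.5 = 4.17 kW

4.17


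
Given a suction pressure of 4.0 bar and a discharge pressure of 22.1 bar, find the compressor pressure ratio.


PR = P_high / P_low
PR = 22.1 / 4.0
PR = 5.525

5.525


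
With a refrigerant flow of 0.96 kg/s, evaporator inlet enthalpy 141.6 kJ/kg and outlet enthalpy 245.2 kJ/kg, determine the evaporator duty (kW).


dh = 245.2 - 141.6 = 103.6 kJ/kg
Q_evap = m_dot * dh = 0.96 * 103.6
Q_evap = 99.46 kW

99.46


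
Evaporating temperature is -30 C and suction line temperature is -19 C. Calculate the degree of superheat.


Superheat = T_suction - T_evap
Superheat = -19 - (-30)
Superheat = 11 K

11


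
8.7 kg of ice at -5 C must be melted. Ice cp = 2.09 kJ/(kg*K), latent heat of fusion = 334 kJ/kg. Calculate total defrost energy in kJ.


Sensible heat = cp * dT = 2.09 * 5 = 10.45 kJ/kg
Total per kg = 10.45 + 334 = 344.45 kJ/kg
Q = m * total = 8.7 * 344.45
Q = 2996.7 kJ

2996.7


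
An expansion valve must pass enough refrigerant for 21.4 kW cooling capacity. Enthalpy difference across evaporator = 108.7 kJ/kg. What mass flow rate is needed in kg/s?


m_dot = Q / dh
m_dot = 21.4 / 108.7
m_dot = 0.1969 kg/s

0.1969


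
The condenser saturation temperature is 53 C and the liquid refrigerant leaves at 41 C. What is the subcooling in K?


Subcooling = T_cond - T_liquid
Subcooling = 53 - 41
Subcooling = 12 K

12


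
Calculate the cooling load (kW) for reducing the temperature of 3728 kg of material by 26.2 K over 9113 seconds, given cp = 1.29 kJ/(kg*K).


Q = m * cp * dT / t
Q = 3728 * 1.29 * 26.2 / 9113
Q = 13.826 kW

13.826


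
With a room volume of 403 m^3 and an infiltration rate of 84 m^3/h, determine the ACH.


ACH = flow / volume
ACH = 84 / 403
ACH = 0.208

0.208


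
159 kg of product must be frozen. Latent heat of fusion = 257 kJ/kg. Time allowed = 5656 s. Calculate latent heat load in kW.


Q_lat = m * h_fg / t
Q_lat = 159 * 257 / 5656
Q_lat = 7.22 kW

7.22


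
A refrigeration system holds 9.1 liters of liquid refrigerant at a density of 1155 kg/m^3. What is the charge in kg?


Charge = V * rho / 1000
Charge = 9.1 * 1155 / 1000
Charge = 10.51 kg

10.51


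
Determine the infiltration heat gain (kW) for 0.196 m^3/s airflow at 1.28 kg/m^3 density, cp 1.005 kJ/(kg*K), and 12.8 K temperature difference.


Q = V_dot * rho * cp * dT
Q = 0.196 * 1.28 * 1.005 * 12.8
Q = 3.227 kW

3.227


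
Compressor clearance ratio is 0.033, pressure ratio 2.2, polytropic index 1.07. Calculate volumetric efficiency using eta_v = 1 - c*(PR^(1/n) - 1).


PR^(1/n) = 2.2^(1/1.07) = 2.08939811
eta_v = 1 - 0.033 * (2.08939811 - 1)
eta_v = 0.964

0.964


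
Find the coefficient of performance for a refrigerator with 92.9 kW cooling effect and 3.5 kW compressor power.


COP = Q_evap / W
COP = 92.9 / 3.5
COP = 26.543

26.543


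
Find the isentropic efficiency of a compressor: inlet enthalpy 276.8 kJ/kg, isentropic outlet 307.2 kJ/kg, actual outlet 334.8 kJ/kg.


dh_ideal = 307.2 - 276.8 = 30.4 kJ/kg
dh_actual = 334.8 - 276.8 = 58.0 kJ/kg
eta_s = dh_ideal / dh_actual = 30.4 / 58.0
eta_s = 0.5241

0.5241


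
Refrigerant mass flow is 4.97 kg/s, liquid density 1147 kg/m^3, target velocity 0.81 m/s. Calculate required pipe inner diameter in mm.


A = m_dot / (rho * v) = 4.97 / (1147 * 0.81) = 0.005349435457 m^2
d = sqrt(4*A/pi) * 1000
d = 82.5 mm

82.5


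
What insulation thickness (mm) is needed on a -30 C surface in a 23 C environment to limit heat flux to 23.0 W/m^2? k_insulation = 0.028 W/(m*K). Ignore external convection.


dT = 23 - (-30) = 53 K
thickness = k * dT / q_max * 1000
thickness = 0.028 * 53 / 23.0 * 1000
thickness = 64.5 mm

64.5


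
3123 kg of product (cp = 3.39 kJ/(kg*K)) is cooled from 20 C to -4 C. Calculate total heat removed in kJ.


dT = 20 - (-4) = 24 K
Q = m * cp * dT = 3123 * 3.39 * 24
Q = 254087 kJ

254087


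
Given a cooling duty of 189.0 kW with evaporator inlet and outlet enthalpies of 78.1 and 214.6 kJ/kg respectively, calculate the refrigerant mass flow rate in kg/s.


dh = 214.6 - 78.1 = 136.5 kJ/kg
m_dot = Q / dh = 189.0 / 136.5 = 1.3846 kg/s

1.3846


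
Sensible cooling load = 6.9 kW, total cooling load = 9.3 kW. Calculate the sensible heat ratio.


SHR = Q_sensible / Q_total
SHR = 6.9 / 9.3
SHR = 0.742

0.742


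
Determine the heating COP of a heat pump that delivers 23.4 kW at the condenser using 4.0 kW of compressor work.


COP_hp = Q_cond / W
COP_hp = 23.4 / 4.0
COP_hp = 5.85

5.85


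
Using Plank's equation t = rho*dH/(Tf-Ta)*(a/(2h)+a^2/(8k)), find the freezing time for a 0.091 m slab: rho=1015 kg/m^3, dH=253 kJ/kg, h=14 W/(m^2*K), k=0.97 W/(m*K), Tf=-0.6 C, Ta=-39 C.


dT = -0.6 - (-39) = 38.4 K
term1 = a/(2h) = 0.091/(2*14) = 0.00325
term2 = a^2/(8k) = 0.091^2/(8*0.97) = 0.001067139175
t = rho*dH*1000/dT * (term1 + term2)
t = 1015*253*1000/38.4 * (0.00325 + 0.001067139175)
t = 28870 s

28870


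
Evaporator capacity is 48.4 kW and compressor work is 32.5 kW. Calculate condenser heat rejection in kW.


Q_cond = Q_evap + W
Q_cond = 48.4 + 32.5
Q_cond = 80.9 kW

80.9


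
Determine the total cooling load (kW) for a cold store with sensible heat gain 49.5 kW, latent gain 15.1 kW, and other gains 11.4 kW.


Q_total = Q_s + Q_l + Q_misc
Q_total = 49.5 + 15.1 + 11.4
Q_total = 76.0 kW

76.0


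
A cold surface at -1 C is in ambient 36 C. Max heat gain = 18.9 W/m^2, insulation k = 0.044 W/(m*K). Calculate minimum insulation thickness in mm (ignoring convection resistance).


dT = 36 - (-1) = 37 K
thickness = k * dT / q_max * 1000
thickness = 0.044 * 37 / 18.9 * 1000
thickness = 86.1 mm

86.1


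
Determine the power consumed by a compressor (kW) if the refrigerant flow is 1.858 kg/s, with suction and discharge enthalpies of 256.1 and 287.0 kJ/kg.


dh = 287.0 - 256.1 = 30.9 kJ/kg
W = m_dot * dh = 1.858 * 30.9 = 57.41 kW

57.41


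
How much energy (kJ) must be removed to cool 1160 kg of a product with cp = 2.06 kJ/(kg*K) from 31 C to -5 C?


dT = 31 - (-5) = 36 K
Q = m * cp * dT = 1160 * 2.06 * 36
Q = 86026 kJ

86026


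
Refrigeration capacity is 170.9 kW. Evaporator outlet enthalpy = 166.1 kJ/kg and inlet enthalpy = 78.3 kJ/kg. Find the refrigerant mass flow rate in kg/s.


dh = 166.1 - 78.3 = 87.8 kJ/kg
m_dot = Q / dh = 170.9 / 87.8 = 1.9465 kg/s

1.9465


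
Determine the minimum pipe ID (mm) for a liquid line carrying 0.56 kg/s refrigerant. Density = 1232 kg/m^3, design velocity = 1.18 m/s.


A = m_dot / (rho * v) = 0.56 / (1232 * 1.18) = 0.0003852080123 m^2
d = sqrt(4*A/pi) * 1000
d = 22.1 mm

22.1


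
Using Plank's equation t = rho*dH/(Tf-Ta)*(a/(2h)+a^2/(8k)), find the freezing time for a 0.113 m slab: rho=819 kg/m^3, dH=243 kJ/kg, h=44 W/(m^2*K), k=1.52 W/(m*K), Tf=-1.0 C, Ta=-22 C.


dT = -1.0 - (-22) = 21.0 K
term1 = a/(2h) = 0.113/(2*44) = 0.001284090909
term2 = a^2/(8k) = 0.113^2/(8*1.52) = 0.001050082237
t = rho*dH*1000/dT * (term1 + term2)
t = 819*243*1000/21.0 * (0.001284090909 + 0.001050082237)
t = 22121 s

22121


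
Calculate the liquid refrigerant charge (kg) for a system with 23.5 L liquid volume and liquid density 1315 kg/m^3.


Charge = V * rho / 1000
Charge = 23.5 * 1315 / 1000
Charge = 30.9 kg

30.9


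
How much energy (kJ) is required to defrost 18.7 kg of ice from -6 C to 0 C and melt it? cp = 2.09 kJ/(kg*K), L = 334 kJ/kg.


Sensible heat = cp * dT = 2.09 * 6 = 12.54 kJ/kg
Total per kg = 12.54 + 334 = 346.54 kJ/kg
Q = m * total = 18.7 * 346.54
Q = 6480.3 kJ

6480.3


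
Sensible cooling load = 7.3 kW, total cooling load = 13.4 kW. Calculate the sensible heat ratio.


SHR = Q_sensible / Q_total
SHR = 7.3 / 13.4
SHR = 0.545

0.545


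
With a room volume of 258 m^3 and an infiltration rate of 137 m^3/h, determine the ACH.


ACH = flow / volume
ACH = 137 / 258
ACH = 0.531

0.531


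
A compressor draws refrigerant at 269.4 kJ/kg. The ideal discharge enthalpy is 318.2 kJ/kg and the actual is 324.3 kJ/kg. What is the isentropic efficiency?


dh_ideal = 318.2 - 269.4 = 48.8 kJ/kg
dh_actual = 324.3 - 269.4 = 54.9 kJ/kg
eta_s = dh_ideal / dh_actual = 48.8 / 54.9
eta_s = 0.8889

0.8889


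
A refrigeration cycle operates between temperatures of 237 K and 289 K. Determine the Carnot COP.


dT = 289 - 237 = 52 K
COP_carnot = T_cold / dT = 237 / 52
COP_carnot = 4.558

4.558


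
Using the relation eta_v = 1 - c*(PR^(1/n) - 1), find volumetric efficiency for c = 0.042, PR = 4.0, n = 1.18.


PR^(1/n) = 4.0^(1/1.18) = 3.23757868
eta_v = 1 - 0.042 * (3.23757868 - 1)
eta_v = 0.906

0.906


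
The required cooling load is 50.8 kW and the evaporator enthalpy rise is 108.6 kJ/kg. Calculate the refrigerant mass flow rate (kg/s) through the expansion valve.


m_dot = Q / dh
m_dot = 50.8 / 108.6
m_dot = 0.4678 kg/s

0.4678


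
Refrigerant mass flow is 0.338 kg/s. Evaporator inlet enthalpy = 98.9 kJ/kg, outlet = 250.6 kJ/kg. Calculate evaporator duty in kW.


dh = 250.6 - 98.9 = 151.7 kJ/kg
Q_evap = m_dot * dh = 0.338 * 151.7
Q_evap = 51.27 kW

51.27


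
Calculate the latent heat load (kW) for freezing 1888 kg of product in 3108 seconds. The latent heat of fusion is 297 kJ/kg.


Q_lat = m * h_fg / t
Q_lat = 1888 * 297 / 3108
Q_lat = 180.42 kW

180.42


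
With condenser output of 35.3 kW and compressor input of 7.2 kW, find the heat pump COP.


COP_hp = Q_cond / W
COP_hp = 35.3 / 7.2
COP_hp = 4.903

4.903


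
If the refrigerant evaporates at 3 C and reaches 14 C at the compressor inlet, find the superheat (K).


Superheat = T_suction - T_evap
Superheat = 14 - (3)
Superheat = 11 K

11


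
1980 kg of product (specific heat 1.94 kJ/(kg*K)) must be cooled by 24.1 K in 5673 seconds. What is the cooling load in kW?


Q = m * cp * dT / t
Q = 1980 * 1.94 * 24.1 / 5673
Q = 16.318 kW

16.318


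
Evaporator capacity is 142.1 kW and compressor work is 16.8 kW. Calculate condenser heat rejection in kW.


Q_cond = Q_evap + W
Q_cond = 142.1 + 16.8
Q_cond = 158.9 kW

158.9


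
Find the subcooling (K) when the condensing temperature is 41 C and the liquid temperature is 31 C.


Subcooling = T_cond - T_liquid
Subcooling = 41 - 31
Subcooling = 10 K

10


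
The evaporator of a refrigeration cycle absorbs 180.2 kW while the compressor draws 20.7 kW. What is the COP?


COP = Q_evap / W
COP = 180.2 / 20.7
COP = 8.705

8.705


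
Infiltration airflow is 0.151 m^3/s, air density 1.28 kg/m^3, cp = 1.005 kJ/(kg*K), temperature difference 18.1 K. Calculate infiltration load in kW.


Q = V_dot * rho * cp * dT
Q = 0.151 * 1.28 * 1.005 * 18.1
Q = 3.516 kW

3.516


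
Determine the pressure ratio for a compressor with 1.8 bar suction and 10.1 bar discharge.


PR = P_high / P_low
PR = 10.1 / 1.8
PR = 5.611

5.611


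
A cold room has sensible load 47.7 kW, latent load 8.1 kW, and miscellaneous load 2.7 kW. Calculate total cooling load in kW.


Q_total = Q_s + Q_l + Q_misc
Q_total = 47.7 + 8.1 + 2.7
Q_total = 58.5 kW

58.5


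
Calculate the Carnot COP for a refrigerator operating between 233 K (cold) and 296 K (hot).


dT = 296 - 233 = 63 K
COP_carnot = T_cold / dT = 233 / 63
COP_carnot = 3.698

3.698


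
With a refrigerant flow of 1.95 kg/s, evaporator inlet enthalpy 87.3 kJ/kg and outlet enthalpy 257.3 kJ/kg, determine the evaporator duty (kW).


dh = 257.3 - 87.3 = 170.0 kJ/kg
Q_evap = m_dot * dh = 1.95 * 170.0
Q_evap = 331.5 kW

331.5


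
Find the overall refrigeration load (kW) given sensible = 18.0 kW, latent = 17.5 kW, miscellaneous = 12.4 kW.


Q_total = Q_s + Q_l + Q_misc
Q_total = 18.0 + 17.5 + 12.4
Q_total = 47.9 kW

47.9


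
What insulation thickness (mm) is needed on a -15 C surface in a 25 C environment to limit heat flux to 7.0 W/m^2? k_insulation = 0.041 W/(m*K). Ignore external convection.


dT = 25 - (-15) = 40 K
thickness = k * dT / q_max * 1000
thickness = 0.041 * 40 / 7.0 * 1000
thickness = 234.3 mm

234.3


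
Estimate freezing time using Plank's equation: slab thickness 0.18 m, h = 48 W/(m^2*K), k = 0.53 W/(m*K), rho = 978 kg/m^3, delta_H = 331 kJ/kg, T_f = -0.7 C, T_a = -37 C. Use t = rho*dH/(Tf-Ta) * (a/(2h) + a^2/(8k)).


dT = -0.7 - (-37) = 36.3 K
term1 = a/(2h) = 0.18/(2*48) = 0.001875
term2 = a^2/(8k) = 0.18^2/(8*0.53) = 0.007641509434
t = rho*dH*1000/dT * (term1 + term2)
t = 978*331*1000/36.3 * (0.001875 + 0.007641509434)
t = 84867 s

84867


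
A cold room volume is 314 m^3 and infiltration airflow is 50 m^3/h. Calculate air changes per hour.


ACH = flow / volume
ACH = 50 / 314
ACH = 0.159

0.159


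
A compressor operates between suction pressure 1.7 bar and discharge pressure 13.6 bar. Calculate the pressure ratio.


PR = P_high / P_low
PR = 13.6 / 1.7
PR = 8.0

8.0


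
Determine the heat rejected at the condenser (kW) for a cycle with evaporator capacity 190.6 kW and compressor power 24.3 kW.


Q_cond = Q_evap + W
Q_cond = 190.6 + 24.3
Q_cond = 214.9 kW

214.9


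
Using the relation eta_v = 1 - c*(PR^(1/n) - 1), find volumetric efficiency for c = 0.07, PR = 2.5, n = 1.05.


PR^(1/n) = 2.5^(1/1.05) = 2.39326332
eta_v = 1 - 0.07 * (2.39326332 - 1)
eta_v = 0.9025

0.9025


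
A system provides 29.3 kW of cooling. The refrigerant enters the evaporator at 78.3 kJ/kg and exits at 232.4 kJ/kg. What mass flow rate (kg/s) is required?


dh = 232.4 - 78.3 = 154.1 kJ/kg
m_dot = Q / dh = 29.3 / 154.1 = 0.1901 kg/s

0.1901


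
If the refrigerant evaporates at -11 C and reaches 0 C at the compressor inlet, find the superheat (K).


Superheat = T_suction - T_evap
Superheat = 0 - (-11)
Superheat = 11 K

11


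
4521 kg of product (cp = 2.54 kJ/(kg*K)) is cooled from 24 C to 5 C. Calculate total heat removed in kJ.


dT = 24 - (5) = 19 K
Q = m * cp * dT = 4521 * 2.54 * 19
Q = 218183 kJ

218183


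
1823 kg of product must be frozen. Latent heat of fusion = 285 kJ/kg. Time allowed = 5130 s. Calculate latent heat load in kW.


Q_lat = m * h_fg / t
Q_lat = 1823 * 285 / 5130
Q_lat = 101.28 kW

101.28


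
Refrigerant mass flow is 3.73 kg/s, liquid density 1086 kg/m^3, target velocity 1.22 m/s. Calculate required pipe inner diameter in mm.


A = m_dot / (rho * v) = 3.73 / (1086 * 1.22) = 0.002815264318 m^2
d = sqrt(4*A/pi) * 1000
d = 59.9 mm

59.9


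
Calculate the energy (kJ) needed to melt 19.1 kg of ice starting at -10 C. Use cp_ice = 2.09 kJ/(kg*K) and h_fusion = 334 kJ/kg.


Sensible heat = cp * dT = 2.09 * 10 = 20.9 kJ/kg
Total per kg = 20.9 + 334 = 354.9 kJ/kg
Q = m * total = 19.1 * 354.9
Q = 6778.6 kJ

6778.6


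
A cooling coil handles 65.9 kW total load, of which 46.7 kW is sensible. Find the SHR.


SHR = Q_sensible / Q_total
SHR = 46.7 / 65.9
SHR = 0.709

0.709


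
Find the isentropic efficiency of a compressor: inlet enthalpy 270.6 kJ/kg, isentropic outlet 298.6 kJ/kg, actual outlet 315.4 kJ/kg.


dh_ideal = 298.6 - 270.6 = 28.0 kJ/kg
dh_actual = 315.4 - 270.6 = 44.8 kJ/kg
eta_s = dh_ideal / dh_actual = 28.0 / 44.8
eta_s = 0.625

0.625


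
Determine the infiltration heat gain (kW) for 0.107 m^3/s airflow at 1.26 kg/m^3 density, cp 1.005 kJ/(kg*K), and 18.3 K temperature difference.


Q = V_dot * rho * cp * dT
Q = 0.107 * 1.26 * 1.005 * 18.3
Q = 2.48 kW

2.48


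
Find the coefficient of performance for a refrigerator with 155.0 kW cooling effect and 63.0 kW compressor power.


COP = Q_evap / W
COP = 155.0 / 63.0
COP = 2.46

2.46


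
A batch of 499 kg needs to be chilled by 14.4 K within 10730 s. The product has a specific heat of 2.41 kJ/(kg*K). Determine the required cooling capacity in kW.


Q = m * cp * dT / t
Q = 499 * 2.41 * 14.4 / 10730
Q = 1.614 kW

1.614


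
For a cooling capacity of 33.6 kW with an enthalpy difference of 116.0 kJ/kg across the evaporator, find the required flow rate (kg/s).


m_dot = Q / dh
m_dot = 33.6 / 116.0
m_dot = 0.2897 kg/s

0.2897


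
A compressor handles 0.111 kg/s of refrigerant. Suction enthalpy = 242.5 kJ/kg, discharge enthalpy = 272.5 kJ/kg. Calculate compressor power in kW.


dh = 272.5 - 242.5 = 30.0 kJ/kg
W = m_dot * dh = 0.111 * 30.0 = 3.33 kW

3.33


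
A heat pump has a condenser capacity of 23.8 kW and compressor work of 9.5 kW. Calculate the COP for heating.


COP_hp = Q_cond / W
COP_hp = 23.8 / 9.5
COP_hp = 2.505

2.505


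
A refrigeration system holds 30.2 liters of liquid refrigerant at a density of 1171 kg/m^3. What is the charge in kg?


Charge = V * rho / 1000
Charge = 30.2 * 1171 / 1000
Charge = 35.36 kg

35.36


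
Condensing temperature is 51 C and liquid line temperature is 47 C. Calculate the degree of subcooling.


Subcooling = T_cond - T_liquid
Subcooling = 51 - 47
Subcooling = 4 K

4


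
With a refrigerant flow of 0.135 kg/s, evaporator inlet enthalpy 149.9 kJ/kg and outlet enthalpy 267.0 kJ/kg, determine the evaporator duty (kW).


dh = 267.0 - 149.9 = 117.1 kJ/kg
Q_evap = m_dot * dh = 0.135 * 117.1
Q_evap = 15.81 kW

15.81


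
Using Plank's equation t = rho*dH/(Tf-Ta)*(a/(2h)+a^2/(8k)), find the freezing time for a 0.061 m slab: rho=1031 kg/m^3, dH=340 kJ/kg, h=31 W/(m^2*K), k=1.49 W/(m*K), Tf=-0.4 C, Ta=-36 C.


dT = -0.4 - (-36) = 35.6 K
term1 = a/(2h) = 0.061/(2*31) = 0.0009838709677
term2 = a^2/(8k) = 0.061^2/(8*1.49) = 0.0003121644295
t = rho*dH*1000/dT * (term1 + term2)
t = 1031*340*1000/35.6 * (0.0009838709677 + 0.0003121644295)
t = 12762 s

12762


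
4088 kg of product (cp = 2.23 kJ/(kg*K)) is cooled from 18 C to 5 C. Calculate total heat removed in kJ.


dT = 18 - (5) = 13 K
Q = m * cp * dT = 4088 * 2.23 * 13
Q = 118511 kJ

118511


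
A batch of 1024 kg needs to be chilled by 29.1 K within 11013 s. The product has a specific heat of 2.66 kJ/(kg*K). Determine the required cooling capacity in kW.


Q = m * cp * dT / t
Q = 1024 * 2.66 * 29.1 / 11013
Q = 7.197 kW

7.197


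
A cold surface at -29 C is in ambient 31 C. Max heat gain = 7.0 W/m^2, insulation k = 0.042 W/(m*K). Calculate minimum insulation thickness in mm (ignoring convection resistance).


dT = 31 - (-29) = 60 K
thickness = k * dT / q_max * 1000
thickness = 0.042 * 60 / 7.0 * 1000
thickness = 360.0 mm

360.0


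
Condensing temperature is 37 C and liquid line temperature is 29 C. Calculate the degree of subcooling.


Subcooling = T_cond - T_liquid
Subcooling = 37 - 29
Subcooling = 8 K

8


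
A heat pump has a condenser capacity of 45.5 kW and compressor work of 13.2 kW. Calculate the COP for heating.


COP_hp = Q_cond / W
COP_hp = 45.5 / 13.2
COP_hp = 3.447

3.447


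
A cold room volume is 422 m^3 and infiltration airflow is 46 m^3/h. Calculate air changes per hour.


ACH = flow / volume
ACH = 46 / 422
ACH = 0.109

0.109


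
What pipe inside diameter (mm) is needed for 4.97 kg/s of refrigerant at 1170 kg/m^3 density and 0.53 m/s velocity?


A = m_dot / (rho * v) = 4.97 / (1170 * 0.53) = 0.008014836317 m^2
d = sqrt(4*A/pi) * 1000
d = 101.0 mm

101.0


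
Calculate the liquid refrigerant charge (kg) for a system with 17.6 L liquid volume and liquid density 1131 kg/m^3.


Charge = V * rho / 1000
Charge = 17.6 * 1131 / 1000
Charge = 19.91 kg

19.91


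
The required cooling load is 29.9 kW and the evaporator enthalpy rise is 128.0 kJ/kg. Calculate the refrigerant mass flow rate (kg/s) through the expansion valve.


m_dot = Q / dh
m_dot = 29.9 / 128.0
m_dot = 0.2336 kg/s

0.2336


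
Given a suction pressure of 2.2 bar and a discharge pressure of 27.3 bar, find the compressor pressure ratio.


PR = P_high / P_low
PR = 27.3 / 2.2
PR = 12.409

12.409


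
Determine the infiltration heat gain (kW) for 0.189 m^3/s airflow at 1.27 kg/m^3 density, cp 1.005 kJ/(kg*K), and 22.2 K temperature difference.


Q = V_dot * rho * cp * dT
Q = 0.189 * 1.27 * 1.005 * 22.2
Q = 5.355 kW

5.355


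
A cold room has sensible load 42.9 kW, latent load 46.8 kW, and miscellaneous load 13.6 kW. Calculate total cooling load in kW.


Q_total = Q_s + Q_l + Q_misc
Q_total = 42.9 + 46.8 + 13.6
Q_total = 103.3 kW

103.3


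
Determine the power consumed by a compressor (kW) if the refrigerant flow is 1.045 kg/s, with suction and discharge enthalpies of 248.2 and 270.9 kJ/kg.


dh = 270.9 - 248.2 = 22.7 kJ/kg
W = m_dot * dh = 1.045 * 22.7 = 23.72 kW

23.72


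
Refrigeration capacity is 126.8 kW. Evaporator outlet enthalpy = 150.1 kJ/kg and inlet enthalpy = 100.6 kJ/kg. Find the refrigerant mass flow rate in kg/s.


dh = 150.1 - 100.6 = 49.5 kJ/kg
m_dot = Q / dh = 126.8 / 49.5 = 2.5616 kg/s

2.5616


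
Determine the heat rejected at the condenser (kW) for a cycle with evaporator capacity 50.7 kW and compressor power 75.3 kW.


Q_cond = Q_evap + W
Q_cond = 50.7 + 75.3
Q_cond = 126.0 kW

126.0


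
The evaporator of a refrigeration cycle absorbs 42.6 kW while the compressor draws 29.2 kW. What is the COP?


COP = Q_evap / W
COP = 42.6 / 29.2
COP = 1.459

1.459


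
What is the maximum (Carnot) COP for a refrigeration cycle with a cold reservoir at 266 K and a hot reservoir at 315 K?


dT = 315 - 266 = 49 K
COP_carnot = T_cold / dT = 266 / 49
COP_carnot = 5.429

5.429


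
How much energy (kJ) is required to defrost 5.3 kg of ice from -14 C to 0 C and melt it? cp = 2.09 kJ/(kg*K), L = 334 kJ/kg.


Sensible heat = cp * dT = 2.09 * 14 = 29.26 kJ/kg
Total per kg = 29.26 + 334 = 363.26 kJ/kg
Q = m * total = 5.3 * 363.26
Q = 1925.3 kJ

1925.3


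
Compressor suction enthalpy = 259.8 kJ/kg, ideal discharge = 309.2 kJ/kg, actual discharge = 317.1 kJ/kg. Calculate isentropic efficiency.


dh_ideal = 309.2 - 259.8 = 49.4 kJ/kg
dh_actual = 317.1 - 259.8 = 57.3 kJ/kg
eta_s = dh_ideal / dh_actual = 49.4 / 57.3
eta_s = 0.8621

0.8621


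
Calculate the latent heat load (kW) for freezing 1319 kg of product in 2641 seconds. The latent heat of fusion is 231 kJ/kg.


Q_lat = m * h_fg / t
Q_lat = 1319 * 231 / 2641
Q_lat = 115.37 kW

115.37


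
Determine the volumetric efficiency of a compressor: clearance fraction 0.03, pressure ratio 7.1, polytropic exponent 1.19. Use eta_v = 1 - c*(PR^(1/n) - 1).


PR^(1/n) = 7.1^(1/1.19) = 5.19210122
eta_v = 1 - 0.03 * (5.19210122 - 1)
eta_v = 0.8742

0.8742


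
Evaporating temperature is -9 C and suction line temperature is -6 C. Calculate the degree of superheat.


Superheat = T_suction - T_evap
Superheat = -6 - (-9)
Superheat = 3 K

3


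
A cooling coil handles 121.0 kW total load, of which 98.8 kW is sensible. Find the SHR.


SHR = Q_sensible / Q_total
SHR = 98.8 / 121.0
SHR = 0.817

0.817


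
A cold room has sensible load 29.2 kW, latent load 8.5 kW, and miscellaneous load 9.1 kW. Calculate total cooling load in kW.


Q_total = Q_s + Q_l + Q_misc
Q_total = 29.2 + 8.5 + 9.1
Q_total = 46.8 kW

46.8


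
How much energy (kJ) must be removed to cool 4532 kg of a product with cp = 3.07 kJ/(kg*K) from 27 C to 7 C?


dT = 27 - (7) = 20 K
Q = m * cp * dT = 4532 * 3.07 * 20
Q = 278265 kJ

278265


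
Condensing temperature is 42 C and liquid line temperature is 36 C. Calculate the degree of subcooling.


Subcooling = T_cond - T_liquid
Subcooling = 42 - 36
Subcooling = 6 K

6


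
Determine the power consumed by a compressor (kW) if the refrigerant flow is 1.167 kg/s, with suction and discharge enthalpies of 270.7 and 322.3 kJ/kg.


dh = 322.3 - 270.7 = 51.6 kJ/kg
W = m_dot * dh = 1.167 * 51.6 = 60.22 kW

60.22


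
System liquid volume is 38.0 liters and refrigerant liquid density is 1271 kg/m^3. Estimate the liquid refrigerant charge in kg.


Charge = V * rho / 1000
Charge = 38.0 * 1271 / 1000
Charge = 48.3 kg

48.3


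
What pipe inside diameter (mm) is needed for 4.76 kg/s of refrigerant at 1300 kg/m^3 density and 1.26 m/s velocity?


A = m_dot / (rho * v) = 4.76 / (1300 * 1.26) = 0.002905982906 m^2
d = sqrt(4*A/pi) * 1000
d = 60.8 mm

60.8


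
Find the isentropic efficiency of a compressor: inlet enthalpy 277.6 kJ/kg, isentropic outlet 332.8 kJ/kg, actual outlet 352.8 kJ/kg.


dh_ideal = 332.8 - 277.6 = 55.2 kJ/kg
dh_actual = 352.8 - 277.6 = 75.2 kJ/kg
eta_s = dh_ideal / dh_actual = 55.2 / 75.2
eta_s = 0.734

0.734


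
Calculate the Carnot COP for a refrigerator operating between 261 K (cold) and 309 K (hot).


dT = 309 - 261 = 48 K
COP_carnot = T_cold / dT = 261 / 48
COP_carnot = 5.438

5.438


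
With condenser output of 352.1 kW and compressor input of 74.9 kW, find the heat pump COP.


COP_hp = Q_cond / W
COP_hp = 352.1 / 74.9
COP_hp = 4.701

4.701


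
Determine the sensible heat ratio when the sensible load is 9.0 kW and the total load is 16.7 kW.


SHR = Q_sensible / Q_total
SHR = 9.0 / 16.7
SHR = 0.539

0.539


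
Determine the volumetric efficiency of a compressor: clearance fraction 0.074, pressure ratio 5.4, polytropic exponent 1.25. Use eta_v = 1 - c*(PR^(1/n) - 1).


PR^(1/n) = 5.4^(1/1.25) = 3.85402926
eta_v = 1 - 0.074 * (3.85402926 - 1)
eta_v = 0.7888

0.7888


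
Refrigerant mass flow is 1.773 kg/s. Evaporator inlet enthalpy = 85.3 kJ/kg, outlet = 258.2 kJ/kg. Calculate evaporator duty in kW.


dh = 258.2 - 85.3 = 172.9 kJ/kg
Q_evap = m_dot * dh = 1.773 * 172.9
Q_evap = 306.55 kW

306.55


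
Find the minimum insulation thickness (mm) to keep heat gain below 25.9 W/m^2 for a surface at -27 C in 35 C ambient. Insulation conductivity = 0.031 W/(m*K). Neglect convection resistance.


dT = 35 - (-27) = 62 K
thickness = k * dT / q_max * 1000
thickness = 0.031 * 62 / 25.9 * 1000
thickness = 74.2 mm

74.2


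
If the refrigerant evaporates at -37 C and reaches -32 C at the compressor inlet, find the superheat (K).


Superheat = T_suction - T_evap
Superheat = -32 - (-37)
Superheat = 5 K

5


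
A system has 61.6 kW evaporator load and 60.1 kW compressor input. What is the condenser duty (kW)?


Q_cond = Q_evap + W
Q_cond = 61.6 + 60.1
Q_cond = 121.7 kW

121.7


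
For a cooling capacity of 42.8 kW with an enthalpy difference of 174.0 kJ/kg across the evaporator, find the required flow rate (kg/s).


m_dot = Q / dh
m_dot = 42.8 / 174.0
m_dot = 0.246 kg/s

0.246


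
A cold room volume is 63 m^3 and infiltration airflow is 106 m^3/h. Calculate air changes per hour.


ACH = flow / volume
ACH = 106 / 63
ACH = 1.683

1.683


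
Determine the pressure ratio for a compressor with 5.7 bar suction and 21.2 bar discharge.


PR = P_high / P_low
PR = 21.2 / 5.7
PR = 3.719

3.719


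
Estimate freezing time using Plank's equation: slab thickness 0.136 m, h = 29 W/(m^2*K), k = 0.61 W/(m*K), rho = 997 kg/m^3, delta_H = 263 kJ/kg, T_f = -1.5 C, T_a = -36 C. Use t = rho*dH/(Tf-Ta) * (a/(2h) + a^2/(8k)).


dT = -1.5 - (-36) = 34.5 K
term1 = a/(2h) = 0.136/(2*29) = 0.002344827586
term2 = a^2/(8k) = 0.136^2/(8*0.61) = 0.003790163934
t = rho*dH*1000/dT * (term1 + term2)
t = 997*263*1000/34.5 * (0.002344827586 + 0.003790163934)
t = 46628 s

46628


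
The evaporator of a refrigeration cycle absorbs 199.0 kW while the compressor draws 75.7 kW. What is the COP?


COP = Q_evap / W
COP = 199.0 / 75.7
COP = 2.629

2.629


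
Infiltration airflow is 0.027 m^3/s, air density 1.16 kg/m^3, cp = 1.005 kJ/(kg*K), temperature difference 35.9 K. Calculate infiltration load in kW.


Q = V_dot * rho * cp * dT
Q = 0.027 * 1.16 * 1.005 * 35.9
Q = 1.13 kW

1.13


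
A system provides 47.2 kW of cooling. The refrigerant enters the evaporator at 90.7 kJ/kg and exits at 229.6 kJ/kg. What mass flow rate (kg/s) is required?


dh = 229.6 - 90.7 = 138.9 kJ/kg
m_dot = Q / dh = 47.2 / 138.9 = 0.3398 kg/s

0.3398


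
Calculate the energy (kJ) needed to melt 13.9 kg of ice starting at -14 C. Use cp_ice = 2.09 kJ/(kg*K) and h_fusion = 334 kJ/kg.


Sensible heat = cp * dT = 2.09 * 14 = 29.26 kJ/kg
Total per kg = 29.26 + 334 = 363.26 kJ/kg
Q = m * total = 13.9 * 363.26
Q = 5049.3 kJ

5049.3
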